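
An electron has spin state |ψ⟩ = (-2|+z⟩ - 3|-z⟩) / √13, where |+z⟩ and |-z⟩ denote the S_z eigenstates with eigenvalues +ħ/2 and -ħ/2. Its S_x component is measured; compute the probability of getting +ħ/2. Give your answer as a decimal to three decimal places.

0.962

|+x⟩ = (|+z⟩ + |-z⟩)/√2, so ⟨+x|ψ⟩ = (-5) / (√2·√13).
P = |-5|² / 26 = 25/26.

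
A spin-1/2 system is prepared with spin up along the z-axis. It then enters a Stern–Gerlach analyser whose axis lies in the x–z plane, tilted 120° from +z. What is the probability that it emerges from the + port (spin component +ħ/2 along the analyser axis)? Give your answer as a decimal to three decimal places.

For spin-½, the probability of finding spin-up along an axis at angle θ to the initial spin direction is cos²(θ/2); spin-down is sin²(θ/2).
θ = 120°, so P = cos²(60°) ≈ 0.250.

0.250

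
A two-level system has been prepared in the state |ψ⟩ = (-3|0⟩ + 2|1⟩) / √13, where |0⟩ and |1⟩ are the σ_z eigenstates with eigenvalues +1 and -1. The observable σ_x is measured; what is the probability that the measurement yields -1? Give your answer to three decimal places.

0.962

|-x⟩ = (|0⟩ - |1⟩)/√2, so ⟨-x|ψ⟩ = (-5) / (√2·√13).
P = |-5|² / 26 = 25/26.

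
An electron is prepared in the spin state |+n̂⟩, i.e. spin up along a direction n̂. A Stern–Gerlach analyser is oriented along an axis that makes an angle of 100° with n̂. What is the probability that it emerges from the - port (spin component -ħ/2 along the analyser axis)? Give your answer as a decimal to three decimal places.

For spin-½, the probability of finding spin-up along an axis at angle θ to the initial spin direction is cos²(θ/2); spin-down is sin²(θ/2).
θ = 100°, so P = sin²(50°) ≈ 0.587.

0.587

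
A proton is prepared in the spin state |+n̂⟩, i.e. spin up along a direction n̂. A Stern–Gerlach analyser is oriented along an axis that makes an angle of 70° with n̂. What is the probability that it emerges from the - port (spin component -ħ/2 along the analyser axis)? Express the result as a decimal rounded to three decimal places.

For spin-½, the probability of finding spin-up along an axis at angle θ to the initial spin direction is cos²(θ/2); spin-down is sin²(θ/2).
θ = 70°, so P = sin²(35°) ≈ 0.329.

0.329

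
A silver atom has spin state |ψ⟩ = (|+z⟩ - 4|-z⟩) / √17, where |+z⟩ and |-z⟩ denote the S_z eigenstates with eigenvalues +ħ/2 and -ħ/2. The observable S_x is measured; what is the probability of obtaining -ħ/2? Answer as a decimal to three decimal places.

0.735

|-x⟩ = (|+z⟩ - |-z⟩)/√2, so ⟨-x|ψ⟩ = (5) / (√2·√17).
P = |5|² / 34 = 25/34.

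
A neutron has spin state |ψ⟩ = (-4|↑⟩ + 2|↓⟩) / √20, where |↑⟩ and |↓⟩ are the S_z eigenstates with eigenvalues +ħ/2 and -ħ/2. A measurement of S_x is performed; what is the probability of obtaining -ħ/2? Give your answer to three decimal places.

|-x⟩ = (|↑⟩ - |↓⟩)/√2, so ⟨-x|ψ⟩ = (-6) / (√2·√20).
P = |-6|² / 40 = 36/40.

0.900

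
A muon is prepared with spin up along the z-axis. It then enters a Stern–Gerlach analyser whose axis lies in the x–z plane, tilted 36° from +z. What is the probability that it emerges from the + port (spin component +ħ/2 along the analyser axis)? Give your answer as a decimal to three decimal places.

For spin-½, the probability of finding spin-up along an axis at angle θ to the initial spin direction is cos²(θ/2); spin-down is sin²(θ/2).
θ = 36°, so P = cos²(18°) ≈ 0.905.

0.905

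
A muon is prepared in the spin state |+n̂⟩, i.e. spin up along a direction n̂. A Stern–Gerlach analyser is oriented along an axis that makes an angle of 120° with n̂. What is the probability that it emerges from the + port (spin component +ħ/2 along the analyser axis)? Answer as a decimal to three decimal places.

0.250

For spin-½, the probability of finding spin-up along an axis at angle θ to the initial spin direction is cos²(θ/2); spin-down is sin²(θ/2).
θ = 120°, so P = cos²(60°) ≈ 0.250.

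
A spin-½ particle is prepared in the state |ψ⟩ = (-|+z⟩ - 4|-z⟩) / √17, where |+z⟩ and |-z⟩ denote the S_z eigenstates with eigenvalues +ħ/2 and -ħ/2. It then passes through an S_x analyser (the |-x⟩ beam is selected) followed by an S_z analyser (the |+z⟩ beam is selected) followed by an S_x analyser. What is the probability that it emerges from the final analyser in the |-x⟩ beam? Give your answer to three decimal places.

First analyser (S_x): P(|-x⟩) = |⟨-x|ψ⟩|² = 9/34.
After stage 1 the state is |-x⟩; P(|+z⟩) = |⟨+z|-x⟩|² = 1/2.
After stage 2 the state is |+z⟩; P(|-x⟩) = |⟨-x|+z⟩|² = 1/2.
Joint probability = 9/34 × 1/2 × 1/2 = 0.066.

0.066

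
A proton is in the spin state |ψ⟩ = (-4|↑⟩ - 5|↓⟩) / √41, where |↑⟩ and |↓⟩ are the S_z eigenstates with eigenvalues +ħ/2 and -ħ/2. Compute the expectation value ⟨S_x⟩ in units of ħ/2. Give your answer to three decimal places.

⟨σ_x⟩ = 2 Re(a* b)/(|a|²+|b|²) with a = -4, b = -5.
a* b = 20, so ⟨σ_x⟩ = 40/41.
⟨S_x⟩ = (ħ/2)·⟨σ_x⟩.

0.976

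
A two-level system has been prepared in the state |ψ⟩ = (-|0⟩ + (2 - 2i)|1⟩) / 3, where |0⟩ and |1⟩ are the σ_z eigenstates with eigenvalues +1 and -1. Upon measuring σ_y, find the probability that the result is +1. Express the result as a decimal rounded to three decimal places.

|+y⟩ = (|0⟩ + i|1⟩)/√2, so ⟨+y|ψ⟩ = (-3 - 2i) / (√2·3).
P = |-3 - 2i|² / 18 = 13/18.

0.722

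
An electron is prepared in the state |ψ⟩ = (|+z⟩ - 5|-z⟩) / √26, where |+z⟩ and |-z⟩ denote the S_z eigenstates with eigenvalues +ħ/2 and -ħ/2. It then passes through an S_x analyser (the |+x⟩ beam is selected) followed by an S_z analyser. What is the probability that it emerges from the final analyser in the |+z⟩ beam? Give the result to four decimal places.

0.1538

First analyser (S_x): P(|+x⟩) = |⟨+x|ψ⟩|² = 16/52.
After stage 1 the state is |+x⟩; P(|+z⟩) = |⟨+z|+x⟩|² = 1/2.
Joint probability = 16/52 × 1/2 = 0.1538.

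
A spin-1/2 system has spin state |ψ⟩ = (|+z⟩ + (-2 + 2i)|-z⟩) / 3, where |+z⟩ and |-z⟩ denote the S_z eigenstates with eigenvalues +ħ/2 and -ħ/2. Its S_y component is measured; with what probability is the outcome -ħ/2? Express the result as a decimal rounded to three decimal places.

0.278

|-y⟩ = (|+z⟩ - i|-z⟩)/√2, so ⟨-y|ψ⟩ = (-1 - 2i) / (√2·3).
P = |-1 - 2i|² / 18 = 5/18.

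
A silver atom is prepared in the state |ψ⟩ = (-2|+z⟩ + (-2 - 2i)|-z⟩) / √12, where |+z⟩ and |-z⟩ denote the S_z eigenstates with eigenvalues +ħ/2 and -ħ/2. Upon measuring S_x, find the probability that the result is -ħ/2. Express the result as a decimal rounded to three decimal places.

0.167

|-x⟩ = (|+z⟩ - |-z⟩)/√2, so ⟨-x|ψ⟩ = (2i) / (√2·√12).
P = |2i|² / 24 = 4/24.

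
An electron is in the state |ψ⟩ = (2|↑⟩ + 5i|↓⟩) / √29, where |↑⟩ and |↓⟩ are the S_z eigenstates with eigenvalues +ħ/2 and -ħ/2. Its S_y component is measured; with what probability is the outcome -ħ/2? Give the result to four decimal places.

0.1552

|-y⟩ = (|↑⟩ - i|↓⟩)/√2, so ⟨-y|ψ⟩ = (-3) / (√2·√29).
P = |-3|² / 58 = 9/58.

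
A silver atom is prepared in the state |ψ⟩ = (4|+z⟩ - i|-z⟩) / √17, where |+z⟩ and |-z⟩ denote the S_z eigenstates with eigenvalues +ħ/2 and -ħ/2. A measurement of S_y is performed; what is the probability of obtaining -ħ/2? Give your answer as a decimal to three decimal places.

|-y⟩ = (|+z⟩ - i|-z⟩)/√2, so ⟨-y|ψ⟩ = (5) / (√2·√17).
P = |5|² / 34 = 25/34.

0.735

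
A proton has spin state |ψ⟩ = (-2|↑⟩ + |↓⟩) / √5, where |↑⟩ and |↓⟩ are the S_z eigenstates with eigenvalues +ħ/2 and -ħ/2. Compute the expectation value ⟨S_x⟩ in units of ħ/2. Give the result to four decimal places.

⟨σ_x⟩ = 2 Re(a* b)/(|a|²+|b|²) with a = -2, b = 1.
a* b = -2, so ⟨σ_x⟩ = -4/5.
⟨S_x⟩ = (ħ/2)·⟨σ_x⟩.

-0.8000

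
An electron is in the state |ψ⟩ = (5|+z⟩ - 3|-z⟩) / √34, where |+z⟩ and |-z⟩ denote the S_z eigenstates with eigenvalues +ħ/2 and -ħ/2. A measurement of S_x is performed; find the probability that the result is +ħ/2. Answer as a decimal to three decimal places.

0.059

|+x⟩ = (|+z⟩ + |-z⟩)/√2, so ⟨+x|ψ⟩ = (2) / (√2·√34).
P = |2|² / 68 = 4/68.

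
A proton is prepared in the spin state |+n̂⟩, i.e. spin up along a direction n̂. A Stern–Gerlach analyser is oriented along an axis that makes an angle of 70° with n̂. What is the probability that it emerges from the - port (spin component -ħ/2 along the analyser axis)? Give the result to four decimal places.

For spin-½, the probability of finding spin-up along an axis at angle θ to the initial spin direction is cos²(θ/2); spin-down is sin²(θ/2).
θ = 70°, so P = sin²(35°) ≈ 0.3290.

0.3290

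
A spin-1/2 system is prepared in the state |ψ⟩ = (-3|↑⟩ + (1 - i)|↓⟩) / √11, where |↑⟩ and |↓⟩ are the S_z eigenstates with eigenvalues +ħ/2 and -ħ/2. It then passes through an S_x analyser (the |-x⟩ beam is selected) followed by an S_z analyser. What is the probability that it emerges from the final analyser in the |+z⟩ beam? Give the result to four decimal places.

First analyser (S_x): P(|-x⟩) = |⟨-x|ψ⟩|² = 17/22.
After stage 1 the state is |-x⟩; P(|+z⟩) = |⟨+z|-x⟩|² = 1/2.
Joint probability = 17/22 × 1/2 = 0.3864.

0.3864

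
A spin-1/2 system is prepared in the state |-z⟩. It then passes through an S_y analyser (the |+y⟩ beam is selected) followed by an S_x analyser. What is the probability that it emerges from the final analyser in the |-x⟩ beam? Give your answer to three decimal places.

0.250

First analyser (S_y): from |-z⟩, P(|+y⟩) = 1/2.
After stage 1 the state is |+y⟩; P(|-x⟩) = |⟨-x|+y⟩|² = 1/2.
Joint probability = 1/2 × 1/2 = 0.250.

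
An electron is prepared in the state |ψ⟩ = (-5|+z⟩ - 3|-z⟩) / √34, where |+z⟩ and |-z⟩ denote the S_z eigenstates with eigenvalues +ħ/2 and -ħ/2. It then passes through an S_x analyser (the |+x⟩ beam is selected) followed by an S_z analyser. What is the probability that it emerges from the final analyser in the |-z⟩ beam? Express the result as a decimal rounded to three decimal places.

First analyser (S_x): P(|+x⟩) = |⟨+x|ψ⟩|² = 64/68.
After stage 1 the state is |+x⟩; P(|-z⟩) = |⟨-z|+x⟩|² = 1/2.
Joint probability = 64/68 × 1/2 = 0.471.

0.471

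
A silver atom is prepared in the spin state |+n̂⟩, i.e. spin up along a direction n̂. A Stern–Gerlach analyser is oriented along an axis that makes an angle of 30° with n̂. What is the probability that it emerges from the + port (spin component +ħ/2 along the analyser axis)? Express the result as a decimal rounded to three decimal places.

0.933

For spin-½, the probability of finding spin-up along an axis at angle θ to the initial spin direction is cos²(θ/2); spin-down is sin²(θ/2).
θ = 30°, so P = cos²(15°) ≈ 0.933.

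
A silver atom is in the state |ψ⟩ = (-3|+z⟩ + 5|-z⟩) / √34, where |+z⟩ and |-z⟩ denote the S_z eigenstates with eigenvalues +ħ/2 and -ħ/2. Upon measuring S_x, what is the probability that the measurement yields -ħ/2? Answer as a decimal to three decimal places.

|-x⟩ = (|+z⟩ - |-z⟩)/√2, so ⟨-x|ψ⟩ = (-8) / (√2·√34).
P = |-8|² / 68 = 64/68.

0.941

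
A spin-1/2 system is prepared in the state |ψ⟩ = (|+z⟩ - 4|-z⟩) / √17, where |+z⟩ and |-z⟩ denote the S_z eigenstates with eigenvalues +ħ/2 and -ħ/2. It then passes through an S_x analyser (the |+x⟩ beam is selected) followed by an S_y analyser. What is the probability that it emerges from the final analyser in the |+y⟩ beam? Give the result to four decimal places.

0.1324

First analyser (S_x): P(|+x⟩) = |⟨+x|ψ⟩|² = 9/34.
After stage 1 the state is |+x⟩; P(|+y⟩) = |⟨+y|+x⟩|² = 1/2.
Joint probability = 9/34 × 1/2 = 0.1324.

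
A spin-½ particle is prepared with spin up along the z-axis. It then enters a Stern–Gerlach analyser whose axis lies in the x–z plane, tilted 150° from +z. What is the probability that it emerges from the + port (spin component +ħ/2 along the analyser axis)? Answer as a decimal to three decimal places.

0.067

For spin-½, the probability of finding spin-up along an axis at angle θ to the initial spin direction is cos²(θ/2); spin-down is sin²(θ/2).
θ = 150°, so P = cos²(75°) ≈ 0.067.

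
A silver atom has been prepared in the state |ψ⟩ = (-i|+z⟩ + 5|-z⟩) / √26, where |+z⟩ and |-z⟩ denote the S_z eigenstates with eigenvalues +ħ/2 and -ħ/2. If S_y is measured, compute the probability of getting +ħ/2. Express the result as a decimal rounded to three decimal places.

0.692

|+y⟩ = (|+z⟩ + i|-z⟩)/√2, so ⟨+y|ψ⟩ = (-6i) / (√2·√26).
P = |-6i|² / 52 = 36/52.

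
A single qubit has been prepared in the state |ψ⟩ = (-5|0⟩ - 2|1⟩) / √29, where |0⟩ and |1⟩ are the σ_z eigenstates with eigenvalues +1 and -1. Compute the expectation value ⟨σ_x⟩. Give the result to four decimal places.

⟨σ_x⟩ = 2 Re(a* b)/(|a|²+|b|²) with a = -5, b = -2.
a* b = 10, so ⟨σ_x⟩ = 20/29.

0.6897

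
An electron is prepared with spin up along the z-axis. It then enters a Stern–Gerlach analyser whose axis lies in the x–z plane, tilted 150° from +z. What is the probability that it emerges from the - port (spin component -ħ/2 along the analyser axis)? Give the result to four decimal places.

0.9330

For spin-½, the probability of finding spin-up along an axis at angle θ to the initial spin direction is cos²(θ/2); spin-down is sin²(θ/2).
θ = 150°, so P = sin²(75°) ≈ 0.9330.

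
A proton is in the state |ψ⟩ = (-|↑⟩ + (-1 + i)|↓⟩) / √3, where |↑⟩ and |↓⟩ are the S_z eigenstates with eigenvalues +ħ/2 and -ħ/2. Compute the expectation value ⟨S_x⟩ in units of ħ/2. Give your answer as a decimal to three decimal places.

0.667

⟨σ_x⟩ = 2 Re(a* b)/(|a|²+|b|²) with a = -1, b = (-1 + i).
a* b = (1 - i), so ⟨σ_x⟩ = 2/3.
⟨S_x⟩ = (ħ/2)·⟨σ_x⟩.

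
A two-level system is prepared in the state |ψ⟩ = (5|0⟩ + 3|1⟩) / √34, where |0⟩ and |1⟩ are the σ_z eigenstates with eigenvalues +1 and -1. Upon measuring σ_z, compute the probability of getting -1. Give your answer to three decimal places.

0.265

The -1 outcome corresponds to |1⟩. Its amplitude in |ψ⟩ is 3/√34.
P = |3|² / 34 = 9/34.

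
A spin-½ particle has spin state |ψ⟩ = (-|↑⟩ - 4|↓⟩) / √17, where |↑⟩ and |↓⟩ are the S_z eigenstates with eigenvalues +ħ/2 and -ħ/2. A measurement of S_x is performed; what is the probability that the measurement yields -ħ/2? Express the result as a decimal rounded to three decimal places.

|-x⟩ = (|↑⟩ - |↓⟩)/√2, so ⟨-x|ψ⟩ = (3) / (√2·√17).
P = |3|² / 34 = 9/34.

0.265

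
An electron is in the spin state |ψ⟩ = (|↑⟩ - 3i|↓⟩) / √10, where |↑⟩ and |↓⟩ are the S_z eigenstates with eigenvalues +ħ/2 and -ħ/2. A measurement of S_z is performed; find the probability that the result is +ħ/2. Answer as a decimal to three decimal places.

The +ħ/2 outcome corresponds to |↑⟩. Its amplitude in |ψ⟩ is 1/√10.
P = |1|² / 10 = 1/10.

0.100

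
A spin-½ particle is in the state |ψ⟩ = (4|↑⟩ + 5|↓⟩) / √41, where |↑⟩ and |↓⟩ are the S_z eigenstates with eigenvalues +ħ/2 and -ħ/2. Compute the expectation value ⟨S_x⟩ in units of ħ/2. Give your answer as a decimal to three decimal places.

⟨σ_x⟩ = 2 Re(a* b)/(|a|²+|b|²) with a = 4, b = 5.
a* b = 20, so ⟨σ_x⟩ = 40/41.
⟨S_x⟩ = (ħ/2)·⟨σ_x⟩.

0.976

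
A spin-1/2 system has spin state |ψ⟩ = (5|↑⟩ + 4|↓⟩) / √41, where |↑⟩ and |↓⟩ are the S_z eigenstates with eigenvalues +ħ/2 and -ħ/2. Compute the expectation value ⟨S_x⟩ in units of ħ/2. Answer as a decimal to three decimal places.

0.976

⟨σ_x⟩ = 2 Re(a* b)/(|a|²+|b|²) with a = 5, b = 4.
a* b = 20, so ⟨σ_x⟩ = 40/41.
⟨S_x⟩ = (ħ/2)·⟨σ_x⟩.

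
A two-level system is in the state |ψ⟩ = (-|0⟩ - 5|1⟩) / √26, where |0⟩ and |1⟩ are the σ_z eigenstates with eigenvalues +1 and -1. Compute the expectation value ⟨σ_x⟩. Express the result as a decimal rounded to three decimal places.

⟨σ_x⟩ = 2 Re(a* b)/(|a|²+|b|²) with a = -1, b = -5.
a* b = 5, so ⟨σ_x⟩ = 10/26.

0.385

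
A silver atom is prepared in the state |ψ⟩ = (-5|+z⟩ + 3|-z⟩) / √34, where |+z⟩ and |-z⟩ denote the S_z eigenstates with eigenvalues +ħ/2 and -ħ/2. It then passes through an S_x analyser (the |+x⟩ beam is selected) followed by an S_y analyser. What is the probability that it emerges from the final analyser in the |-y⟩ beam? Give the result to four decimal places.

First analyser (S_x): P(|+x⟩) = |⟨+x|ψ⟩|² = 4/68.
After stage 1 the state is |+x⟩; P(|-y⟩) = |⟨-y|+x⟩|² = 1/2.
Joint probability = 4/68 × 1/2 = 0.0294.

0.0294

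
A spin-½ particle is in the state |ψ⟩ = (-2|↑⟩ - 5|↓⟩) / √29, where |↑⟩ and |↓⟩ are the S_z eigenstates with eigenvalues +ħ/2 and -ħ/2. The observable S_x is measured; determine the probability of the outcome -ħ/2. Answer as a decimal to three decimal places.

|-x⟩ = (|↑⟩ - |↓⟩)/√2, so ⟨-x|ψ⟩ = (3) / (√2·√29).
P = |3|² / 58 = 9/58.

0.155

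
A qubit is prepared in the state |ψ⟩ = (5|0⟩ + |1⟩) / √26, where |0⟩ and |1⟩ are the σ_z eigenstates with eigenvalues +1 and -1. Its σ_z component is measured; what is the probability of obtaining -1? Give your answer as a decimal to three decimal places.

The -1 outcome corresponds to |1⟩. Its amplitude in |ψ⟩ is 1/√26.
P = |1|² / 26 = 1/26.

0.038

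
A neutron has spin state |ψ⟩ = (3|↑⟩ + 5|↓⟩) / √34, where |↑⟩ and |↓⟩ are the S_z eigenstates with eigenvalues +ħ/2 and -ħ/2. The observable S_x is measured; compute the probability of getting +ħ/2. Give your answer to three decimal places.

0.941

|+x⟩ = (|↑⟩ + |↓⟩)/√2, so ⟨+x|ψ⟩ = (8) / (√2·√34).
P = |8|² / 68 = 64/68.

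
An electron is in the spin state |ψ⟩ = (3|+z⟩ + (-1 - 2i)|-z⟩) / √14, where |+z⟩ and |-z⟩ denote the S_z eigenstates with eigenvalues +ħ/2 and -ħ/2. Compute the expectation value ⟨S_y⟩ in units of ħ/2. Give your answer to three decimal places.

-0.857

⟨σ_y⟩ = 2 Im(a* b)/(|a|²+|b|²) with a = 3, b = (-1 - 2i).
a* b = (-3 - 6i), so ⟨σ_y⟩ = -12/14.
⟨S_y⟩ = (ħ/2)·⟨σ_y⟩.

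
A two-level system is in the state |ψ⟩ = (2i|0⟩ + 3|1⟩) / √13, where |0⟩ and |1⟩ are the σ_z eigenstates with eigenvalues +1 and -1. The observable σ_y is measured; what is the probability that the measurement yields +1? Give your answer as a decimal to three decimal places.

0.038

|+y⟩ = (|0⟩ + i|1⟩)/√2, so ⟨+y|ψ⟩ = (-i) / (√2·√13).
P = |-i|² / 26 = 1/26.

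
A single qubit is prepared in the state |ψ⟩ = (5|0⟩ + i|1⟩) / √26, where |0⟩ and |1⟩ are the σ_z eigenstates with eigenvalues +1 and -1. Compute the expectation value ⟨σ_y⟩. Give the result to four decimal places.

⟨σ_y⟩ = 2 Im(a* b)/(|a|²+|b|²) with a = 5, b = i.
a* b = 5i, so ⟨σ_y⟩ = 10/26.

0.3846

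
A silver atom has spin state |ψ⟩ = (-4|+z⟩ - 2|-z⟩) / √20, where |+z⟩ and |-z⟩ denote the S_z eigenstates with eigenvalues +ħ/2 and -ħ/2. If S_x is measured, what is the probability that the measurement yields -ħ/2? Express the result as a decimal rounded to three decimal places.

|-x⟩ = (|+z⟩ - |-z⟩)/√2, so ⟨-x|ψ⟩ = (-2) / (√2·√20).
P = |-2|² / 40 = 4/40.

0.100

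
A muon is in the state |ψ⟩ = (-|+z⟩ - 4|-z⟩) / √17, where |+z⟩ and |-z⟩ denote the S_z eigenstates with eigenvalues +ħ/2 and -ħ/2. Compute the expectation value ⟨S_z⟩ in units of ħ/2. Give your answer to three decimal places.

-0.882

⟨σ_z⟩ = |a|² - |b|² divided by |a|²+|b|², with a, b the |+z⟩, |-z⟩ amplitudes.
= (1 - 16)/17 = -15/17.
⟨S_z⟩ = (ħ/2)·⟨σ_z⟩.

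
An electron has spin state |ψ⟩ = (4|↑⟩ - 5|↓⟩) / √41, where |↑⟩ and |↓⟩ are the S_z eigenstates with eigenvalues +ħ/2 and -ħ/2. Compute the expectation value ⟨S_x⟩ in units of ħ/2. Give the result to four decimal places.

-0.9756

⟨σ_x⟩ = 2 Re(a* b)/(|a|²+|b|²) with a = 4, b = -5.
a* b = -20, so ⟨σ_x⟩ = -40/41.
⟨S_x⟩ = (ħ/2)·⟨σ_x⟩.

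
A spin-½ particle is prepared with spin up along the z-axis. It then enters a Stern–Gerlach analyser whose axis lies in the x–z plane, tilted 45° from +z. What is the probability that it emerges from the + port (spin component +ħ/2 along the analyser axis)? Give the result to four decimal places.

0.8536

For spin-½, the probability of finding spin-up along an axis at angle θ to the initial spin direction is cos²(θ/2); spin-down is sin²(θ/2).
θ = 45°, so P = cos²(22.5°) ≈ 0.8536.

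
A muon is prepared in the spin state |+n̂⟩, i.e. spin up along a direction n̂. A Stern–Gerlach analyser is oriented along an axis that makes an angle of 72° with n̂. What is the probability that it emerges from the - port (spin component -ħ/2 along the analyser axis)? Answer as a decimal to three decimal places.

0.345

For spin-½, the probability of finding spin-up along an axis at angle θ to the initial spin direction is cos²(θ/2); spin-down is sin²(θ/2).
θ = 72°, so P = sin²(36°) ≈ 0.345.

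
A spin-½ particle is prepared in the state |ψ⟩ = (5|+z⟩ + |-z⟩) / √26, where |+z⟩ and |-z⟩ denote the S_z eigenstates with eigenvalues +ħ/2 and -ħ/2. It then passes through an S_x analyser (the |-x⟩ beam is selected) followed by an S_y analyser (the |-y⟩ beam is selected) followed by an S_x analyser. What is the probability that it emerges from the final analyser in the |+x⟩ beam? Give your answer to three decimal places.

First analyser (S_x): P(|-x⟩) = |⟨-x|ψ⟩|² = 16/52.
After stage 1 the state is |-x⟩; P(|-y⟩) = |⟨-y|-x⟩|² = 1/2.
After stage 2 the state is |-y⟩; P(|+x⟩) = |⟨+x|-y⟩|² = 1/2.
Joint probability = 16/52 × 1/2 × 1/2 = 0.077.

0.077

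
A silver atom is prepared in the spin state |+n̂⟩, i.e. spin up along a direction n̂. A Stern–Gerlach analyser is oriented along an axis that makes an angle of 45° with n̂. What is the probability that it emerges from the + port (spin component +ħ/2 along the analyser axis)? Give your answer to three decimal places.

For spin-½, the probability of finding spin-up along an axis at angle θ to the initial spin direction is cos²(θ/2); spin-down is sin²(θ/2).
θ = 45°, so P = cos²(22.5°) ≈ 0.854.

0.854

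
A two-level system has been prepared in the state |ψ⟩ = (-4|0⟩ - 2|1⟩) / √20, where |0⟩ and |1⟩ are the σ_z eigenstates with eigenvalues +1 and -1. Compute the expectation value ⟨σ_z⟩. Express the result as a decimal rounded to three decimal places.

⟨σ_z⟩ = |a|² - |b|² divided by |a|²+|b|², with a, b the |0⟩, |1⟩ amplitudes.
= (16 - 4)/20 = 12/20.

0.600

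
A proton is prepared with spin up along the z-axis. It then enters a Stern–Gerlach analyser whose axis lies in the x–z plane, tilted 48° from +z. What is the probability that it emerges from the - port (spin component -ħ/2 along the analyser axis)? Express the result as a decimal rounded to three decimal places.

For spin-½, the probability of finding spin-up along an axis at angle θ to the initial spin direction is cos²(θ/2); spin-down is sin²(θ/2).
θ = 48°, so P = sin²(24°) ≈ 0.165.

0.165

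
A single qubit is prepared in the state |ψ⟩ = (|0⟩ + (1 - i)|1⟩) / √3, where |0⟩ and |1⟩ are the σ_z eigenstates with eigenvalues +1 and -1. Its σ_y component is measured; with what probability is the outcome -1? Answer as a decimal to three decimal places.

0.833

|-y⟩ = (|0⟩ - i|1⟩)/√2, so ⟨-y|ψ⟩ = (2 + i) / (√2·√3).
P = |2 + i|² / 6 = 5/6.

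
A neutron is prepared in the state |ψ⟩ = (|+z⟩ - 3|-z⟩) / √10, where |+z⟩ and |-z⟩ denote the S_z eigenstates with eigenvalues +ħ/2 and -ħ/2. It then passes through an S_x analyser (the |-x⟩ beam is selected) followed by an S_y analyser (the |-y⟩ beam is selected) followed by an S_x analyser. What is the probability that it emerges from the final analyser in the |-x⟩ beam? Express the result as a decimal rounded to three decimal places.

0.200

First analyser (S_x): P(|-x⟩) = |⟨-x|ψ⟩|² = 16/20.
After stage 1 the state is |-x⟩; P(|-y⟩) = |⟨-y|-x⟩|² = 1/2.
After stage 2 the state is |-y⟩; P(|-x⟩) = |⟨-x|-y⟩|² = 1/2.
Joint probability = 16/20 × 1/2 × 1/2 = 0.200.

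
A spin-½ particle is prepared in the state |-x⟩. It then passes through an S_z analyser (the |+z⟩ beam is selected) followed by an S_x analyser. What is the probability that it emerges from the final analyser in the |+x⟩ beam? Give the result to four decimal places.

0.2500

First analyser (S_z): from |-x⟩, P(|+z⟩) = 1/2.
After stage 1 the state is |+z⟩; P(|+x⟩) = |⟨+x|+z⟩|² = 1/2.
Joint probability = 1/2 × 1/2 = 0.2500.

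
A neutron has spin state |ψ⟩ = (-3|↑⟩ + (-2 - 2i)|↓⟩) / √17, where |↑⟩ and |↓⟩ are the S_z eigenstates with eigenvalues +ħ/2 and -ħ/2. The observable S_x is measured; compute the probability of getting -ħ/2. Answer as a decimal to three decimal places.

0.147

|-x⟩ = (|↑⟩ - |↓⟩)/√2, so ⟨-x|ψ⟩ = (-1 + 2i) / (√2·√17).
P = |-1 + 2i|² / 34 = 5/34.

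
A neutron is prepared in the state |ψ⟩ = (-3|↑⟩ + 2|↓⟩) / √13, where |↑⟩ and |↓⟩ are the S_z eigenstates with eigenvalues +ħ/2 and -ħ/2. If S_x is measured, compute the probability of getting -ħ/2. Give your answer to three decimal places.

0.962

|-x⟩ = (|↑⟩ - |↓⟩)/√2, so ⟨-x|ψ⟩ = (-5) / (√2·√13).
P = |-5|² / 26 = 25/26.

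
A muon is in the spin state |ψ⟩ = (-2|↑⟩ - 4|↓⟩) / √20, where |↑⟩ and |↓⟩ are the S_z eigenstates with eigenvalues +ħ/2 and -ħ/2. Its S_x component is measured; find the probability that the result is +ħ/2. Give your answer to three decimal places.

0.900

|+x⟩ = (|↑⟩ + |↓⟩)/√2, so ⟨+x|ψ⟩ = (-6) / (√2·√20).
P = |-6|² / 40 = 36/40.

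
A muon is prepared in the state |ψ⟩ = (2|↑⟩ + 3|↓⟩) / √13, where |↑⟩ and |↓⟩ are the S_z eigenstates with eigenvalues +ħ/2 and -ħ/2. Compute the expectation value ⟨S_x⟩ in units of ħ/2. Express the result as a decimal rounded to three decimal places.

0.923

⟨σ_x⟩ = 2 Re(a* b)/(|a|²+|b|²) with a = 2, b = 3.
a* b = 6, so ⟨σ_x⟩ = 12/13.
⟨S_x⟩ = (ħ/2)·⟨σ_x⟩.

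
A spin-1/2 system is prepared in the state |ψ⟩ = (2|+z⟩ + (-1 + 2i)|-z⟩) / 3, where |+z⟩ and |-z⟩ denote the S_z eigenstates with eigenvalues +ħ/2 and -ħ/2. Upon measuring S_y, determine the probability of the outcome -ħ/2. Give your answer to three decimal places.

|-y⟩ = (|+z⟩ - i|-z⟩)/√2, so ⟨-y|ψ⟩ = (-i) / (√2·3).
P = |-i|² / 18 = 1/18.

0.056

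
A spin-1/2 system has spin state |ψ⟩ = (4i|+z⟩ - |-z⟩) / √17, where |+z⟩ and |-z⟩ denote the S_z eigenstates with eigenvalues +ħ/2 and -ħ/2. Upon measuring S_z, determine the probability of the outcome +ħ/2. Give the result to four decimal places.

The +ħ/2 outcome corresponds to |+z⟩. Its amplitude in |ψ⟩ is 4i/√17.
P = |4i|² / 17 = 16/17.

0.9412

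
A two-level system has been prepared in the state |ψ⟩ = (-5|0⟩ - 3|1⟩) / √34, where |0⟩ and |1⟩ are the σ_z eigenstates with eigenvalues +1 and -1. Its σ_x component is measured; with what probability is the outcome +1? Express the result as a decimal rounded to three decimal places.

0.941

|+x⟩ = (|0⟩ + |1⟩)/√2, so ⟨+x|ψ⟩ = (-8) / (√2·√34).
P = |-8|² / 68 = 64/68.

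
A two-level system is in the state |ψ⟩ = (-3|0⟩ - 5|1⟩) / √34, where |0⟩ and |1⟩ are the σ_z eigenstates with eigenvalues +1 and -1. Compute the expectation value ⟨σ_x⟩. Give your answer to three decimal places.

0.882

⟨σ_x⟩ = 2 Re(a* b)/(|a|²+|b|²) with a = -3, b = -5.
a* b = 15, so ⟨σ_x⟩ = 30/34.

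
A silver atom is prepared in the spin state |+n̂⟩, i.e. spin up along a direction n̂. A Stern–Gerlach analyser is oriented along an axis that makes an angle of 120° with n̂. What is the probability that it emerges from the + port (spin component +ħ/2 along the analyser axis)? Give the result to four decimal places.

For spin-½, the probability of finding spin-up along an axis at angle θ to the initial spin direction is cos²(θ/2); spin-down is sin²(θ/2).
θ = 120°, so P = cos²(60°) ≈ 0.2500.

0.2500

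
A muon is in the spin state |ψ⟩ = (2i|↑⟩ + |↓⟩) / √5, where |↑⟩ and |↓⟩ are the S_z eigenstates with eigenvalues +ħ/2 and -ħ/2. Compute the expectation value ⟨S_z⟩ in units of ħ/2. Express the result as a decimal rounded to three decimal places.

⟨σ_z⟩ = |a|² - |b|² divided by |a|²+|b|², with a, b the |↑⟩, |↓⟩ amplitudes.
= (4 - 1)/5 = 3/5.
⟨S_z⟩ = (ħ/2)·⟨σ_z⟩.

0.600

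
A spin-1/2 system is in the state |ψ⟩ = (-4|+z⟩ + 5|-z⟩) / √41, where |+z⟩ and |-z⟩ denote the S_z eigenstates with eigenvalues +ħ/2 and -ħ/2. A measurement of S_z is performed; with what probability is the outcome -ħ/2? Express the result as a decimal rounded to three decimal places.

0.610

The -ħ/2 outcome corresponds to |-z⟩. Its amplitude in |ψ⟩ is 5/√41.
P = |5|² / 41 = 25/41.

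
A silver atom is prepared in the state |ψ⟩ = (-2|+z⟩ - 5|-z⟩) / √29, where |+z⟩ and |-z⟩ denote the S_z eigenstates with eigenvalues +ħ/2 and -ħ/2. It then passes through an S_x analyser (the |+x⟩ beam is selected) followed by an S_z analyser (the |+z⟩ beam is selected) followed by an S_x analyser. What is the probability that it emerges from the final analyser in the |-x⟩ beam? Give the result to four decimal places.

First analyser (S_x): P(|+x⟩) = |⟨+x|ψ⟩|² = 49/58.
After stage 1 the state is |+x⟩; P(|+z⟩) = |⟨+z|+x⟩|² = 1/2.
After stage 2 the state is |+z⟩; P(|-x⟩) = |⟨-x|+z⟩|² = 1/2.
Joint probability = 49/58 × 1/2 × 1/2 = 0.2112.

0.2112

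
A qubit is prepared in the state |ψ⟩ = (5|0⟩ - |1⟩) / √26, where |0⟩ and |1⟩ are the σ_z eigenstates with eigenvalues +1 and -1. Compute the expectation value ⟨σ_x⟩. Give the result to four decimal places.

-0.3846

⟨σ_x⟩ = 2 Re(a* b)/(|a|²+|b|²) with a = 5, b = -1.
a* b = -5, so ⟨σ_x⟩ = -10/26.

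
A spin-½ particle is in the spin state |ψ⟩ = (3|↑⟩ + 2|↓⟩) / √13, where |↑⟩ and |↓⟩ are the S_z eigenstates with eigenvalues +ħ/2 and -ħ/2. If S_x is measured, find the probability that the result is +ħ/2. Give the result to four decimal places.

0.9615

|+x⟩ = (|↑⟩ + |↓⟩)/√2, so ⟨+x|ψ⟩ = (5) / (√2·√13).
P = |5|² / 26 = 25/26.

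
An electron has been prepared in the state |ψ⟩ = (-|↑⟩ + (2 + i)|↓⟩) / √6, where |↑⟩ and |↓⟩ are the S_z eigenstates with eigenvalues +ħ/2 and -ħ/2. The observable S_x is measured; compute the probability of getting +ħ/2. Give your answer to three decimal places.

|+x⟩ = (|↑⟩ + |↓⟩)/√2, so ⟨+x|ψ⟩ = (1 + i) / (√2·√6).
P = |1 + i|² / 12 = 2/12.

0.167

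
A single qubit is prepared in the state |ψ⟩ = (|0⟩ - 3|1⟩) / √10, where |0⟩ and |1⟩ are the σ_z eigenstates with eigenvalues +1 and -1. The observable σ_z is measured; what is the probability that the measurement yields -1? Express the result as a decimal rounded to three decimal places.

The -1 outcome corresponds to |1⟩. Its amplitude in |ψ⟩ is -3/√10.
P = |-3|² / 10 = 9/10.

0.900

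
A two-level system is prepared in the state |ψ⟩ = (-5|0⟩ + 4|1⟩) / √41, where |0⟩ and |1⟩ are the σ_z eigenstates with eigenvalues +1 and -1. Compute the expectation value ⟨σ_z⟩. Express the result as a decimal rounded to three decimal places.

0.220

⟨σ_z⟩ = |a|² - |b|² divided by |a|²+|b|², with a, b the |0⟩, |1⟩ amplitudes.
= (25 - 16)/41 = 9/41.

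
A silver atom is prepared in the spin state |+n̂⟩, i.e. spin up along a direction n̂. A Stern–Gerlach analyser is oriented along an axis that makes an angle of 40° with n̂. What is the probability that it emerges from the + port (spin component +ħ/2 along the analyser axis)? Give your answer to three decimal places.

0.883

For spin-½, the probability of finding spin-up along an axis at angle θ to the initial spin direction is cos²(θ/2); spin-down is sin²(θ/2).
θ = 40°, so P = cos²(20°) ≈ 0.883.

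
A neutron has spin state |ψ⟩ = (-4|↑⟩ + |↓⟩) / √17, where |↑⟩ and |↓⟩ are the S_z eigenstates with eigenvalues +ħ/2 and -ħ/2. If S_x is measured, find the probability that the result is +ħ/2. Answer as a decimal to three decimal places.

0.265

|+x⟩ = (|↑⟩ + |↓⟩)/√2, so ⟨+x|ψ⟩ = (-3) / (√2·√17).
P = |-3|² / 34 = 9/34.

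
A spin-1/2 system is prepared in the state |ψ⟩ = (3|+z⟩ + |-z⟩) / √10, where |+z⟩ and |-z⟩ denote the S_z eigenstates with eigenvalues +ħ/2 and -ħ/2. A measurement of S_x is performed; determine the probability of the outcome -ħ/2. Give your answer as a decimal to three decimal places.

|-x⟩ = (|+z⟩ - |-z⟩)/√2, so ⟨-x|ψ⟩ = (2) / (√2·√10).
P = |2|² / 20 = 4/20.

0.200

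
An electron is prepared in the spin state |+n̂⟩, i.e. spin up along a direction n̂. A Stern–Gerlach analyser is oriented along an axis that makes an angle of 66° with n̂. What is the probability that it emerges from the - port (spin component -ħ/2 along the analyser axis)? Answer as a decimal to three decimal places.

0.297

For spin-½, the probability of finding spin-up along an axis at angle θ to the initial spin direction is cos²(θ/2); spin-down is sin²(θ/2).
θ = 66°, so P = sin²(33°) ≈ 0.297.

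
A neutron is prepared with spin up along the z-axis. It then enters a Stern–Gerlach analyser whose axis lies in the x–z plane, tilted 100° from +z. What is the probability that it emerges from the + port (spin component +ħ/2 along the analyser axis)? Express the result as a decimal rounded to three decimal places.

For spin-½, the probability of finding spin-up along an axis at angle θ to the initial spin direction is cos²(θ/2); spin-down is sin²(θ/2).
θ = 100°, so P = cos²(50°) ≈ 0.413.

0.413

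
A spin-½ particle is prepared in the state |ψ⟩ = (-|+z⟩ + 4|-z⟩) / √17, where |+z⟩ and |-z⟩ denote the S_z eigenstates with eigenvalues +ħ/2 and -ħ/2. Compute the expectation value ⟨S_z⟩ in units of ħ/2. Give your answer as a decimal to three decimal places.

⟨σ_z⟩ = |a|² - |b|² divided by |a|²+|b|², with a, b the |+z⟩, |-z⟩ amplitudes.
= (1 - 16)/17 = -15/17.
⟨S_z⟩ = (ħ/2)·⟨σ_z⟩.

-0.882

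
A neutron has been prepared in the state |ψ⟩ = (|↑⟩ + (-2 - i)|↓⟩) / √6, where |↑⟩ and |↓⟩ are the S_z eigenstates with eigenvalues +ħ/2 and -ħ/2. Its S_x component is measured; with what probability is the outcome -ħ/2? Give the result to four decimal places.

|-x⟩ = (|↑⟩ - |↓⟩)/√2, so ⟨-x|ψ⟩ = (3 + i) / (√2·√6).
P = |3 + i|² / 12 = 10/12.

0.8333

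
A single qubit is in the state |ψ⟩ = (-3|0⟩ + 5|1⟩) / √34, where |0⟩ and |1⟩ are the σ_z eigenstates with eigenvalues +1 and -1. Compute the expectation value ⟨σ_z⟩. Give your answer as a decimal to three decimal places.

-0.471

⟨σ_z⟩ = |a|² - |b|² divided by |a|²+|b|², with a, b the |0⟩, |1⟩ amplitudes.
= (9 - 25)/34 = -16/34.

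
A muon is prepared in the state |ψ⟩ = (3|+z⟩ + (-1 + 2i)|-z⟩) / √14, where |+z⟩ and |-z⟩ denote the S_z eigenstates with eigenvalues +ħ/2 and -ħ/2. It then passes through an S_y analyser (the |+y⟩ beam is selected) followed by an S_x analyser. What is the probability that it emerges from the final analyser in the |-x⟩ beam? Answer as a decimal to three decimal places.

First analyser (S_y): P(|+y⟩) = |⟨+y|ψ⟩|² = 26/28.
After stage 1 the state is |+y⟩; P(|-x⟩) = |⟨-x|+y⟩|² = 1/2.
Joint probability = 26/28 × 1/2 = 0.464.

0.464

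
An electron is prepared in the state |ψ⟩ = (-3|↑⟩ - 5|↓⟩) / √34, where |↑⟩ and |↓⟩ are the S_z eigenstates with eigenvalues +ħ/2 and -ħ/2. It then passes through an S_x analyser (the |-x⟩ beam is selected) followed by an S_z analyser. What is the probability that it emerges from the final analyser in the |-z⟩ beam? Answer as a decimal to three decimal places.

First analyser (S_x): P(|-x⟩) = |⟨-x|ψ⟩|² = 4/68.
After stage 1 the state is |-x⟩; P(|-z⟩) = |⟨-z|-x⟩|² = 1/2.
Joint probability = 4/68 × 1/2 = 0.029.

0.029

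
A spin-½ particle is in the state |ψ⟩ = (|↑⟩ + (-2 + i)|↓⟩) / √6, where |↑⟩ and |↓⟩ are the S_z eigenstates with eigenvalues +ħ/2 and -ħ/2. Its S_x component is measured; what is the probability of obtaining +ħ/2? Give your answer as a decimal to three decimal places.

0.167

|+x⟩ = (|↑⟩ + |↓⟩)/√2, so ⟨+x|ψ⟩ = (-1 + i) / (√2·√6).
P = |-1 + i|² / 12 = 2/12.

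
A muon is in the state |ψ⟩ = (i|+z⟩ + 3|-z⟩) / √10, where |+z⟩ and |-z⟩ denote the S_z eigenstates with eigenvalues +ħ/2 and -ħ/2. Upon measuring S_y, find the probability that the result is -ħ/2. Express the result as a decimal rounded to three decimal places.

|-y⟩ = (|+z⟩ - i|-z⟩)/√2, so ⟨-y|ψ⟩ = (4i) / (√2·√10).
P = |4i|² / 20 = 16/20.

0.800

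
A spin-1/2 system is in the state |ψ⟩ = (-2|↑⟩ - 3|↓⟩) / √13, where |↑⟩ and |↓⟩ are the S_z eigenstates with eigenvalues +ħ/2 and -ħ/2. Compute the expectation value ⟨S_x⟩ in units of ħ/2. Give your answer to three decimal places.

⟨σ_x⟩ = 2 Re(a* b)/(|a|²+|b|²) with a = -2, b = -3.
a* b = 6, so ⟨σ_x⟩ = 12/13.
⟨S_x⟩ = (ħ/2)·⟨σ_x⟩.

0.923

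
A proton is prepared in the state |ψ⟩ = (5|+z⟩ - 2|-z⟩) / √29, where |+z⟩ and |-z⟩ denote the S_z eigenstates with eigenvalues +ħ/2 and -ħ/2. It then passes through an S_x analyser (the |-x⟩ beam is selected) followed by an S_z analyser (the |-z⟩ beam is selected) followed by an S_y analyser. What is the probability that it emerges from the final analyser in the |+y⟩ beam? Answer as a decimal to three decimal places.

First analyser (S_x): P(|-x⟩) = |⟨-x|ψ⟩|² = 49/58.
After stage 1 the state is |-x⟩; P(|-z⟩) = |⟨-z|-x⟩|² = 1/2.
After stage 2 the state is |-z⟩; P(|+y⟩) = |⟨+y|-z⟩|² = 1/2.
Joint probability = 49/58 × 1/2 × 1/2 = 0.211.

0.211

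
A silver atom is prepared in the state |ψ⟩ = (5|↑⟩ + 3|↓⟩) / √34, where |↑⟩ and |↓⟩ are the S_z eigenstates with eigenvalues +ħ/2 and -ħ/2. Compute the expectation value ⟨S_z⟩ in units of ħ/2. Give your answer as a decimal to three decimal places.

0.471

⟨σ_z⟩ = |a|² - |b|² divided by |a|²+|b|², with a, b the |↑⟩, |↓⟩ amplitudes.
= (25 - 9)/34 = 16/34.
⟨S_z⟩ = (ħ/2)·⟨σ_z⟩.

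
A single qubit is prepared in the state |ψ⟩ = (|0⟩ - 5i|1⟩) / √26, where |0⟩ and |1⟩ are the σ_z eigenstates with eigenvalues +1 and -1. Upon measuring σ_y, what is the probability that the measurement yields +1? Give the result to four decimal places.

0.3077

|+y⟩ = (|0⟩ + i|1⟩)/√2, so ⟨+y|ψ⟩ = (-4) / (√2·√26).
P = |-4|² / 52 = 16/52.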